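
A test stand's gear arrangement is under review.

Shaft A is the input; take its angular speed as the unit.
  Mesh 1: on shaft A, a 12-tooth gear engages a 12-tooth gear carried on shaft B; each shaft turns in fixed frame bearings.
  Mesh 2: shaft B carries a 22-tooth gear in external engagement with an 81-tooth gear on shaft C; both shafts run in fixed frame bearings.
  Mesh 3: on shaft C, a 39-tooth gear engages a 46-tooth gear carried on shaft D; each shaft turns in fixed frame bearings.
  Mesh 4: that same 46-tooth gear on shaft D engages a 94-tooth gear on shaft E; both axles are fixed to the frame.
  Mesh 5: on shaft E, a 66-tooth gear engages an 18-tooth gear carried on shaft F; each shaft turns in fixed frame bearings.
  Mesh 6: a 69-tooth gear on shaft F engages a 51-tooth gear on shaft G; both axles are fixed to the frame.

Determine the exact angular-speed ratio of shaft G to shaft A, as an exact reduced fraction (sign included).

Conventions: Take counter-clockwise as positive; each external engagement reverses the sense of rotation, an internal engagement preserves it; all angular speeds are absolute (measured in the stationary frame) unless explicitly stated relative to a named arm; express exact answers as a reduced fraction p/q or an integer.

36179/64719

class = fixed-axis compound train [6 meshes; 6 ratios multiply, 6 sense flips]
mesh 1 [12T→12T]: running ratio 1, sense −
mesh 2 [22T→81T]: running ratio 22/81, sense +
mesh 3 [39T→46T]: running ratio 143/621, sense −
mesh 4 [46T→94T]: running ratio 143/1269, sense +
mesh 5 [66T→18T]: running ratio 1573/3807, sense −
mesh 6 [69T→51T]: running ratio 36179/64719, sense +
ω_out/ω_in = 36179/64719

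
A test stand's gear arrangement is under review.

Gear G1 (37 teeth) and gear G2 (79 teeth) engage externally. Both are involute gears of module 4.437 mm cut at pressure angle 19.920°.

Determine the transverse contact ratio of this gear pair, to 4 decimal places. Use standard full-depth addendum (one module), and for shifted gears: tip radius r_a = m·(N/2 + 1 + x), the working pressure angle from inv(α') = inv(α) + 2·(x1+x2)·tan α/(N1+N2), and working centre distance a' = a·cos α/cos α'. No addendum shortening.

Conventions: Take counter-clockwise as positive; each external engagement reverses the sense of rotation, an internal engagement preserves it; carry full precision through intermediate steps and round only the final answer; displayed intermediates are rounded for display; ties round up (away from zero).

recognized (one external pair, fixed centres): single-mesh tooth geometry, m = 4.437, N1 = 37, N2 = 79
base radii: r_b1 = 77.173323, r_b2 = 164.775474
tip radii: r_a1 = 86.521500, r_a2 = 179.698500
no profile shift: α' = α, a' = a
action lengths: √(r_a1²−r_b1²) = 39.118386, √(r_a2²−r_b2²) = 71.697937
base pitch p_b = π·m·cos α = 13.105251
CR = (39.118386 + 71.697937 − 257.346000·sin 19.92000°)/13.105251 = 1.765441
contact ratio ≈ 1.7654

1.7654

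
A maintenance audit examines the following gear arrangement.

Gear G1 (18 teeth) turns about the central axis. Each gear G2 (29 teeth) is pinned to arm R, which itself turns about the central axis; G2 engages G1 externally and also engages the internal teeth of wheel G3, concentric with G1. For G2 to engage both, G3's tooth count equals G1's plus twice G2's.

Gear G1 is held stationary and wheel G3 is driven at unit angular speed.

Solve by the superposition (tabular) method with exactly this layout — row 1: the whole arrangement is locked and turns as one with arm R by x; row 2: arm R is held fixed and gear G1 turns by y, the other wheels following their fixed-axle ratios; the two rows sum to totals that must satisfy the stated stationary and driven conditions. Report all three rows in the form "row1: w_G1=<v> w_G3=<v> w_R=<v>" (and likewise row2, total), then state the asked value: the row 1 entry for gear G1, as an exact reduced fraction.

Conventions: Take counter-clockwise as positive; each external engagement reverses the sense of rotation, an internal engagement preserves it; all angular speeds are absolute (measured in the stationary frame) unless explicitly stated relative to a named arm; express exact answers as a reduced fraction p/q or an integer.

class = planetary set [G3 = 18+2·29 = 76; Willis about the carrier]
row 1 — lock + rotate with arm: ω_sun = ω_ring = ω_arm = x
row 2: sun turns y, ring = −(18/76)·y, arm 0
boundary: total ω_sun = x + y = 0 and total ω_ring = x − (18/76)·y = 1  ⇒  y = -38/47, x = 38/47
row 2 ring = −(18/76)·(-38/47) = 9/47
totals (row 1 + row 2): sun 38/47 + (-38/47) = 0, ring 38/47 + 9/47 = 1, arm 38/47 + 0 = 38/47
asked cell (row1, sun) = 38/47

row1: w_G1=38/47 w_G3=38/47 w_R=38/47
row2: w_G1=-38/47 w_G3=9/47 w_R=0
total: w_G1=0 w_G3=1 w_R=38/47
asked value: 38/47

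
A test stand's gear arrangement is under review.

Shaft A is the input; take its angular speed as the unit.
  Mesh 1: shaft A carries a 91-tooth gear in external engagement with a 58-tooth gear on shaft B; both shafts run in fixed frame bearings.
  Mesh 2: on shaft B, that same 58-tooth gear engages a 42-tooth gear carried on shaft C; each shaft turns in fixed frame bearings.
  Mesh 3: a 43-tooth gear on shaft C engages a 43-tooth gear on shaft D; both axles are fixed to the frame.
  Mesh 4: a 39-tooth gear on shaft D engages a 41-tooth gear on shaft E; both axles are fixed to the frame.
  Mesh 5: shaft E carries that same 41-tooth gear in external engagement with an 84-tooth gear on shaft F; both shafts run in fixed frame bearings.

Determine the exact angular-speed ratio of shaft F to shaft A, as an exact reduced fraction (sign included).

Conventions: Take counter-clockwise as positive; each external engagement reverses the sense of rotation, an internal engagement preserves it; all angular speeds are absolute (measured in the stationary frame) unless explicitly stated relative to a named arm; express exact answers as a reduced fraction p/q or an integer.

class = fixed-axis compound train [5 meshes; 5 ratios multiply, 5 sense flips]
mesh 1 [91T→58T]: running ratio 91/58, sense −
mesh 2 [58T→42T]: running ratio 13/6, sense +
mesh 3 [43T→43T]: running ratio 13/6, sense −
mesh 4 [39T→41T]: running ratio 169/82, sense +
mesh 5 [41T→84T]: running ratio 169/168, sense −
ω_out/ω_in = -169/168

-169/168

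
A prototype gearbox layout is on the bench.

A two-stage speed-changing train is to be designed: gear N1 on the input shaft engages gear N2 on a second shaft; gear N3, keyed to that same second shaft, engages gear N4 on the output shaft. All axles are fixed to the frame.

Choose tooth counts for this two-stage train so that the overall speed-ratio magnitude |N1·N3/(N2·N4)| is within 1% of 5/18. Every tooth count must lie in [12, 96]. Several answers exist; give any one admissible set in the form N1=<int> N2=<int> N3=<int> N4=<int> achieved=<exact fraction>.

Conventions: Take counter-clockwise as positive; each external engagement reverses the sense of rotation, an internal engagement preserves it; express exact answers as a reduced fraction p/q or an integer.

N1=12 N2=54 N3=15 N4=12 achieved=5/18

2-stage fixed-axis compound train for ratio 5/18
target = 5/18 in lowest terms: an exact hit needs N1·N3 = k·5 and N2·N4 = k·18 for one integer k, every count in [12, 96]; additionally prefer no 1:1 stage (N1 ≠ N2, N3 ≠ N4)
k = 1…35: no 1:1-free in-range split of k·5 and k·18 into factor pairs; take k = 36
k = 36: N1·N3 = 180 = 12·15, N2·N4 = 648 = 54·12
achieved = 12·15/(54·12) = 5/18; |achieved − target| = 0 ≤ 1/360 ✓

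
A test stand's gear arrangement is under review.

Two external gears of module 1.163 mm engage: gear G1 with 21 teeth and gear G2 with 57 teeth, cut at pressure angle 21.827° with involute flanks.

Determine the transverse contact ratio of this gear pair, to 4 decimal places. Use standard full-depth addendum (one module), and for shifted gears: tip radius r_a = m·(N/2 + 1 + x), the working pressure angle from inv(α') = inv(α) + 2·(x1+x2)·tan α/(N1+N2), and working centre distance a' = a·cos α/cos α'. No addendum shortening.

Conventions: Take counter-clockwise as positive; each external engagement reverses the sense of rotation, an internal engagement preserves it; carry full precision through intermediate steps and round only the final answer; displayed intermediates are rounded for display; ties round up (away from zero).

single-mesh involute tooth geometry (21T engaging 57T at module 1.163)
base radii: r_b1 = 11.336066, r_b2 = 30.769323
tip radii: r_a1 = 13.374500, r_a2 = 34.308500
no profile shift: α' = α, a' = a
action lengths: √(r_a1²−r_b1²) = 7.097242, √(r_a2²−r_b2²) = 15.176361
base pitch p_b = π·m·cos α = 3.391743
CR = (7.097242 + 15.176361 − 45.357000·sin 21.82700°)/3.391743 = 1.594941
contact ratio ≈ 1.5949

1.5949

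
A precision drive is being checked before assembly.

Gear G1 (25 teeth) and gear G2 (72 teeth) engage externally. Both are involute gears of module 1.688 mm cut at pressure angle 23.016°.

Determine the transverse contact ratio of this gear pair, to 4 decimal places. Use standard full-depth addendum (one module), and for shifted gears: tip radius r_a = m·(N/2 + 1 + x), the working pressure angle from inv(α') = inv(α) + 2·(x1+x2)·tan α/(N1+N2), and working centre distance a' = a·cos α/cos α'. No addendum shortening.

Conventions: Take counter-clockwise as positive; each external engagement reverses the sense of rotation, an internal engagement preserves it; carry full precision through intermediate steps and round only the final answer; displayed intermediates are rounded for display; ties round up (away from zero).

1.5791

topology: single-mesh involute geometry — m = 1.688, 25T/72T pair
base radii: r_b1 = 19.420349, r_b2 = 55.930606
tip radii: r_a1 = 22.788000, r_a2 = 62.456000
no profile shift: α' = α, a' = a
action lengths: √(r_a1²−r_b1²) = 11.922373, √(r_a2²−r_b2²) = 27.794230
base pitch p_b = π·m·cos α = 4.880866
CR = (11.922373 + 27.794230 − 81.868000·sin 23.01600°)/4.880866 = 1.579061
contact ratio ≈ 1.5791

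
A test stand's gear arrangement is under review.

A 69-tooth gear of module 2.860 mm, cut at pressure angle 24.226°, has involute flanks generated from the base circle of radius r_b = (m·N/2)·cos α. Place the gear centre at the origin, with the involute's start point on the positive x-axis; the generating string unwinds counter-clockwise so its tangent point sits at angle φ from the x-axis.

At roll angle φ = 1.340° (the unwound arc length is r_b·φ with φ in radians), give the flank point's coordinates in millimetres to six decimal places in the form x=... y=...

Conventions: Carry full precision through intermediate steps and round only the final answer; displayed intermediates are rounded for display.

class = single-mesh tooth geometry [base-circle involute, m = 2.860, 69T]
pitch radius r_p = m·N/2 = 2.860·69/2 = 98.670000
base radius r_b = r_p·cos α = 98.670000·cos 24.226° = 89.980528
roll angle φ = 1.340° = 0.02338741 rad
x = r_b·(cos φ + φ·sin φ) = 90.005133
y = r_b·(sin φ − φ·cos φ) = 0.000384

x=90.005133 y=0.000384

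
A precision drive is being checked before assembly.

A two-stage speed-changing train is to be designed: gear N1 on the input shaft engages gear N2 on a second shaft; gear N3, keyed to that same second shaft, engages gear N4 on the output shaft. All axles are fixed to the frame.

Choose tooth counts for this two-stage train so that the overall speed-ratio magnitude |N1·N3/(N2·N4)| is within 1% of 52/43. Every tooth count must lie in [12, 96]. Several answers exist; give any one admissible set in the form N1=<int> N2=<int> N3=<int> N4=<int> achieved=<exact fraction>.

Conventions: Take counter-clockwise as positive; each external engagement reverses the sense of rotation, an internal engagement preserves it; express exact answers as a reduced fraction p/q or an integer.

N1=12 N2=43 N3=52 N4=12 achieved=52/43

design class (target 52/43): fixed-axis compound train
target = 52/43 in lowest terms: an exact hit needs N1·N3 = k·52 and N2·N4 = k·43 for one integer k, every count in [12, 96]; additionally prefer no 1:1 stage (N1 ≠ N2, N3 ≠ N4)
k = 1…11: no 1:1-free in-range split of k·52 and k·43 into factor pairs; take k = 12
k = 12: N1·N3 = 624 = 12·52, N2·N4 = 516 = 43·12
achieved = 12·52/(43·12) = 52/43; |achieved − target| = 0 ≤ 13/1075 ✓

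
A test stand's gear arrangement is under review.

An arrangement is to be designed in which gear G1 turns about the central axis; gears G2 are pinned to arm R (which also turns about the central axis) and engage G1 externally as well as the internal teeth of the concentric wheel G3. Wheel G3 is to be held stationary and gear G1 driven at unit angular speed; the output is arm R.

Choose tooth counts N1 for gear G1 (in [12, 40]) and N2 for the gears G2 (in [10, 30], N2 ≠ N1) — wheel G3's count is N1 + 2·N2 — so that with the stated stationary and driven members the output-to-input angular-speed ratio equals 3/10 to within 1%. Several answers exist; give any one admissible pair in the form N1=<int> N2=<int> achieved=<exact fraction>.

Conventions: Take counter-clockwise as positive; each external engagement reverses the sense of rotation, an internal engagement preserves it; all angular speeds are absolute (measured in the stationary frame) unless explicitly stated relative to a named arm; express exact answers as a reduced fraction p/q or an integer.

N1=15 N2=10 achieved=3/10

planetary set to be sized for 3/10 (Willis relation)
Willis with ω_ring = 0: ω_arm/ω_sun = N1/(N1+N3); set equal to 3/10  ⇒  N3/N1 = 1/(3/10) − 1 = 7/3
N3 = N1 + 2·N2  ⇒  N2/N1 = (N3/N1 − 1)/2 = (7/3 − 1)/2 = 2/3
smallest multiple with N1 ≥ 12 and N2 ≥ 10: k = 5  ⇒  N1 = 5·3 = 15, N2 = 5·2 = 10 (N1 ≤ 40, N2 ≤ 30, N2 ≠ N1 ✓), N3 = 15 + 2·10 = 35
check: N1/(N1+N3) with N1 = 15, N3 = 35 gives 3/10; |achieved − target| = 0 ≤ 3/1000 ✓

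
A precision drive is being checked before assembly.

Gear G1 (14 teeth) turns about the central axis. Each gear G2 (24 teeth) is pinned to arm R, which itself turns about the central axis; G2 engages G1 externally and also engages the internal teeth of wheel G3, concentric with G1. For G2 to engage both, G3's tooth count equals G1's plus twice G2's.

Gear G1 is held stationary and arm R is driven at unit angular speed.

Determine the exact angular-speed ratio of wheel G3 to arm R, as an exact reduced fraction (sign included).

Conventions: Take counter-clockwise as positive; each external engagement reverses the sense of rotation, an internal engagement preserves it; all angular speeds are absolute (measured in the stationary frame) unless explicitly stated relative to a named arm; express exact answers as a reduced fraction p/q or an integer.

planetary set (14T centre, 24T on arm, 62T internal) — Willis relation
ring teeth: 14 + 2·24 = 62
14(ω_sun−ω_arm) = −62(ω_ring−ω_arm),  ω_sun = 0, ω_arm = 1
ω_ring = 1 − (14/62)(0−1) = 38/31
ω_out/ω_in = 38/31

38/31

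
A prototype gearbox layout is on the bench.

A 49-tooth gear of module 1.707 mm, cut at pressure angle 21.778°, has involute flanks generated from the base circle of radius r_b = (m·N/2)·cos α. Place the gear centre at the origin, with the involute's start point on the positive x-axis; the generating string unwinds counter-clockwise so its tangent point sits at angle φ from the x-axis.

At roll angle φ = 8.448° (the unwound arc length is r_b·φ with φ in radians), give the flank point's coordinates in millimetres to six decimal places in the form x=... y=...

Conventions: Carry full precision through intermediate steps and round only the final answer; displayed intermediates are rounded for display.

topology: single-mesh involute geometry — m = 1.707, N = 49
pitch radius r_p = m·N/2 = 1.707·49/2 = 41.821500
base radius r_b = r_p·cos α = 41.821500·cos 21.778° = 38.836631
roll angle φ = 8.448° = 0.14744542 rad
x = r_b·(cos φ + φ·sin φ) = 39.256496
y = r_b·(sin φ − φ·cos φ) = 0.041407

x=39.256496 y=0.041407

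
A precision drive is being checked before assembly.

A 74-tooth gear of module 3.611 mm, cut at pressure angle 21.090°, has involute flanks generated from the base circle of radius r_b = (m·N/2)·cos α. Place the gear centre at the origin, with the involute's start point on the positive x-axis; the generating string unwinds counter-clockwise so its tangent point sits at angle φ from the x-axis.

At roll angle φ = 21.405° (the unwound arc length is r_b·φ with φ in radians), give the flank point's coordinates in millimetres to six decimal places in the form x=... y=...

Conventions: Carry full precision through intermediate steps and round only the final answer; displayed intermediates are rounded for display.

x=133.055420 y=2.136493

topology: single-mesh involute geometry — m = 3.611, N = 74
pitch radius r_p = m·N/2 = 3.611·74/2 = 133.607000
base radius r_b = r_p·cos α = 133.607000·cos 21.090° = 124.657516
roll angle φ = 21.405° = 0.37358773 rad
x = r_b·(cos φ + φ·sin φ) = 133.055420
y = r_b·(sin φ − φ·cos φ) = 2.136493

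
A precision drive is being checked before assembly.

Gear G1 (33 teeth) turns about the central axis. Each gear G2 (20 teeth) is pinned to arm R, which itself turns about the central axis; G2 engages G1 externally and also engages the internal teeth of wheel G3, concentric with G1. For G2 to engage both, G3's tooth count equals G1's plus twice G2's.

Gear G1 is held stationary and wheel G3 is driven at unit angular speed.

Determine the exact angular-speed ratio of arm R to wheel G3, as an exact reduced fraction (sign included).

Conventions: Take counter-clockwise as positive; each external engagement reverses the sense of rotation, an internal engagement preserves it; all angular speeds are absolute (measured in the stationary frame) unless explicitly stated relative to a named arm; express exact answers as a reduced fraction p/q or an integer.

topology: planetary set — G1 33T / G2 20T / G3 73T, arm = carrier (Willis)
ring teeth: 33 + 2·20 = 73
33(ω_sun−ω_arm) = −73(ω_ring−ω_arm),  ω_sun = 0, ω_ring = 1
33(0−ω_arm) = −73(1−ω_arm)  ⇒  106·ω_arm = 73  ⇒  ω_arm = 73/106
ω_out/ω_in = 73/106

73/106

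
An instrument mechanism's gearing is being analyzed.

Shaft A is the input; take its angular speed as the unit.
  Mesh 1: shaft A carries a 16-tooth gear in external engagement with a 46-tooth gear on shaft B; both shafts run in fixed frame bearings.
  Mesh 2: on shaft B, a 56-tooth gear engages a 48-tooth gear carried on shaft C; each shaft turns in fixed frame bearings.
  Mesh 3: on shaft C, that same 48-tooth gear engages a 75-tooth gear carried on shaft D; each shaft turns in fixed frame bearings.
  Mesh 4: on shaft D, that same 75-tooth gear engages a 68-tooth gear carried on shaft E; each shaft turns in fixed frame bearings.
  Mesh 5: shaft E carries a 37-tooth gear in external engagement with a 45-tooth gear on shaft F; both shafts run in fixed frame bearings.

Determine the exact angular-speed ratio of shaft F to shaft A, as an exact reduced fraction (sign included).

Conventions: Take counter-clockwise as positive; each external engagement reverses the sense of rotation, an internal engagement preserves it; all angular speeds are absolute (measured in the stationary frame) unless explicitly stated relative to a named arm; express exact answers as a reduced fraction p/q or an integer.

-4144/17595

class = fixed-axis compound train [5 meshes; 5 ratios multiply, 5 sense flips]
mesh 1 [16T→46T]: running ratio 8/23, sense −
mesh 2 [56T→48T]: running ratio 28/69, sense +
mesh 3 [48T→75T]: running ratio 448/1725, sense −
mesh 4 [75T→68T]: running ratio 112/391, sense +
mesh 5 [37T→45T]: running ratio 4144/17595, sense −
ω_out/ω_in = -4144/17595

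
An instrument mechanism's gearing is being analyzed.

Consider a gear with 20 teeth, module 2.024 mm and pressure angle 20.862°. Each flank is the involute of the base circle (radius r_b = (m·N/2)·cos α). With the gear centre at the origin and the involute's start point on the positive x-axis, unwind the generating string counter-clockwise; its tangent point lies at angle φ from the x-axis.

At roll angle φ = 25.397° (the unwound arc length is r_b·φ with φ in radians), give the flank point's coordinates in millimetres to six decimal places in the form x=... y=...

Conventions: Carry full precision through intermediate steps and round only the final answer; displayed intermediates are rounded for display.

x=20.680834 y=0.538348

topology: single-mesh involute geometry — m = 2.024, N = 20
pitch radius r_p = m·N/2 = 2.024·20/2 = 20.240000
base radius r_b = r_p·cos α = 20.240000·cos 20.862° = 18.913083
roll angle φ = 25.397° = 0.44326127 rad
x = r_b·(cos φ + φ·sin φ) = 20.680834
y = r_b·(sin φ − φ·cos φ) = 0.538348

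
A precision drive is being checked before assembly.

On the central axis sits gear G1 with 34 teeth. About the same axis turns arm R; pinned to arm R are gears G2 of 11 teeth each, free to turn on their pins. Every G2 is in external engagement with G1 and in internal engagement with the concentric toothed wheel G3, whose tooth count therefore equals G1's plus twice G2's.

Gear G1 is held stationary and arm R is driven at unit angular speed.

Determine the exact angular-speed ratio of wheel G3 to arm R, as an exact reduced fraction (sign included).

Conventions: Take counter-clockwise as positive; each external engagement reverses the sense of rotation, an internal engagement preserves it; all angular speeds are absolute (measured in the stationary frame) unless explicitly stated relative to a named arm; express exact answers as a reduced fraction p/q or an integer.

45/28

class = planetary set [G3 = 34+2·11 = 56; Willis about the carrier]
ring teeth: 34 + 2·11 = 56
34(ω_sun−ω_arm) = −56(ω_ring−ω_arm),  ω_sun = 0, ω_arm = 1
ω_ring = 1 − (34/56)(0−1) = 45/28
ω_out/ω_in = 45/28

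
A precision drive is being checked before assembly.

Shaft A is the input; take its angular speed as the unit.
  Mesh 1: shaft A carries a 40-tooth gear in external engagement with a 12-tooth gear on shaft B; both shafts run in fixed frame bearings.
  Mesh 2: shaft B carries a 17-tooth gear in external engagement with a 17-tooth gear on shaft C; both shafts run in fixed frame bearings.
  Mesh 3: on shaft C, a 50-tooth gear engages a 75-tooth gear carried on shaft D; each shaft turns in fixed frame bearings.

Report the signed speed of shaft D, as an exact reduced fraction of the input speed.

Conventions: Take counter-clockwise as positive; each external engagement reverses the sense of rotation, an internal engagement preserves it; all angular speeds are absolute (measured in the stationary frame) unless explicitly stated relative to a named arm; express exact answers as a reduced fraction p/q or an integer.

3-mesh fixed-axis compound train (all bearings frame-fixed)
mesh 1 [40T→12T]: |ω|/ω_in = 1×40/12 = 10/3, sense flips to −
mesh 2 [17T→17T]: |ω|/ω_in = (10/3)×17/17 = 10/3, sense flips to +
mesh 3 [50T→75T]: |ω|/ω_in = (10/3)×50/75 = 20/9, sense flips to −
signed output speed (× input speed) = -20/9

-20/9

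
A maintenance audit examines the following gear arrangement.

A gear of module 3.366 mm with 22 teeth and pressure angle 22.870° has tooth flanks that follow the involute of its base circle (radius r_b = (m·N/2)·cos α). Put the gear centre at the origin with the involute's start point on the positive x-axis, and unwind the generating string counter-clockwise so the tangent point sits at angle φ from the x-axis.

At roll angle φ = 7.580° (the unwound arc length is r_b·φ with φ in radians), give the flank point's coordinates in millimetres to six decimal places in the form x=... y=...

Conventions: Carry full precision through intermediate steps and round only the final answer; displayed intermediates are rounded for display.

class = single-mesh tooth geometry [base-circle involute, m = 3.366, 22T]
pitch radius r_p = m·N/2 = 3.366·22/2 = 37.026000
base radius r_b = r_p·cos α = 37.026000·cos 22.870° = 34.115350
roll angle φ = 7.580° = 0.13229596 rad
x = r_b·(cos φ + φ·sin φ) = 34.412592
y = r_b·(sin φ − φ·cos φ) = 0.026285

x=34.412592 y=0.026285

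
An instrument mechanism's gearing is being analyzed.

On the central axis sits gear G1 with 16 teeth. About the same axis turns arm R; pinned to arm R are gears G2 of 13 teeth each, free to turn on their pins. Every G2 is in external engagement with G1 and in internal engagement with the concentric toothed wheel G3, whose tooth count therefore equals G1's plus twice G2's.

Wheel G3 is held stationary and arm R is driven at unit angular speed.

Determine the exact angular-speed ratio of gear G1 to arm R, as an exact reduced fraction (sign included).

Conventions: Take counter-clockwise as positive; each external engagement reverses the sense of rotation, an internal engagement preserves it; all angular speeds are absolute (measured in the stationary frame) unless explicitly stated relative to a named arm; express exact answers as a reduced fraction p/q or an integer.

29/8

topology: planetary set — G1 16T / G2 13T / G3 42T, arm = carrier (Willis)
ring teeth: 16 + 2·13 = 42
16(ω_sun−ω_arm) = −42(ω_ring−ω_arm),  ω_ring = 0, ω_arm = 1
ω_sun = 1 − (42/16)(0−1) = 29/8
ω_out/ω_in = 29/8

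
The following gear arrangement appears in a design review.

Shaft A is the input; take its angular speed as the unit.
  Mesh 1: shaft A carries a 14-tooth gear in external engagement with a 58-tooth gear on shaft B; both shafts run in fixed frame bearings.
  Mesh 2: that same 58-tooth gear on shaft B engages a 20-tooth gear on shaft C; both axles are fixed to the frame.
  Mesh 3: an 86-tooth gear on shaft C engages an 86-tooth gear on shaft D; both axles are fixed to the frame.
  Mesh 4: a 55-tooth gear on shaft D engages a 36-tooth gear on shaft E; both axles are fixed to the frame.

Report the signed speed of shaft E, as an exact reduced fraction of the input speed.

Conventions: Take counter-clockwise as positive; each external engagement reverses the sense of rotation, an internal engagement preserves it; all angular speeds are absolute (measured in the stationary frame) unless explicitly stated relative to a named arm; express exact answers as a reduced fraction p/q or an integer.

77/72

4-mesh fixed-axis compound train (all bearings frame-fixed)
mesh 1 [14T→58T]: |ω|/ω_in = 1×14/58 = 7/29, sense flips to −
mesh 2 [58T→20T]: |ω|/ω_in = (7/29)×58/20 = 7/10, sense flips to +
mesh 3 [86T→86T]: |ω|/ω_in = (7/10)×86/86 = 7/10, sense flips to −
mesh 4 [55T→36T]: |ω|/ω_in = (7/10)×55/36 = 77/72, sense flips to +
signed output speed (× input speed) = 77/72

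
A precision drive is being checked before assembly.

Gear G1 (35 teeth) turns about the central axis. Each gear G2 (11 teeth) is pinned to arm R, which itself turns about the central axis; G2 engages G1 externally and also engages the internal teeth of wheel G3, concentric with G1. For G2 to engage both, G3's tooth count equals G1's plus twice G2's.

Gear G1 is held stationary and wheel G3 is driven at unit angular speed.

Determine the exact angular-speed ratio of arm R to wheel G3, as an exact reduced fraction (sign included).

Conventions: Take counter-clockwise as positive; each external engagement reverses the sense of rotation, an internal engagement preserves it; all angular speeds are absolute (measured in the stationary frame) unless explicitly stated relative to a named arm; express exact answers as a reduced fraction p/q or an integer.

57/92

topology: planetary set — G1 35T / G2 11T / G3 57T, arm = carrier (Willis)
ring teeth: 35 + 2·11 = 57
35(ω_sun−ω_arm) = −57(ω_ring−ω_arm),  ω_sun = 0, ω_ring = 1
35(0−ω_arm) = −57(1−ω_arm)  ⇒  92·ω_arm = 57  ⇒  ω_arm = 57/92
ω_out/ω_in = 57/92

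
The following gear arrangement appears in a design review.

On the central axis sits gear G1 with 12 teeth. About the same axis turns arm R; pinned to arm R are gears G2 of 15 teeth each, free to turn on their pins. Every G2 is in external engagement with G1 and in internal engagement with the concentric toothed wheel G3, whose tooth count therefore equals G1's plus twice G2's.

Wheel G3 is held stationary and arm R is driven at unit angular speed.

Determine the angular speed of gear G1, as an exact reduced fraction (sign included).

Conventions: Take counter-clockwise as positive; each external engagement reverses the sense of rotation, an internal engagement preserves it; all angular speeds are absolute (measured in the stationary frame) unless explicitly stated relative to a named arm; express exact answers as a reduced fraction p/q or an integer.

9/2

recognized (axles ride arm R): planetary set, 12/15/42 teeth
ring teeth: 12 + 2·15 = 42
12(ω_sun−ω_arm) = −42(ω_ring−ω_arm),  ω_ring = 0, ω_arm = 1
ω_sun = 1 − (42/12)(0−1) = 9/2
exact speed ratio = 9/2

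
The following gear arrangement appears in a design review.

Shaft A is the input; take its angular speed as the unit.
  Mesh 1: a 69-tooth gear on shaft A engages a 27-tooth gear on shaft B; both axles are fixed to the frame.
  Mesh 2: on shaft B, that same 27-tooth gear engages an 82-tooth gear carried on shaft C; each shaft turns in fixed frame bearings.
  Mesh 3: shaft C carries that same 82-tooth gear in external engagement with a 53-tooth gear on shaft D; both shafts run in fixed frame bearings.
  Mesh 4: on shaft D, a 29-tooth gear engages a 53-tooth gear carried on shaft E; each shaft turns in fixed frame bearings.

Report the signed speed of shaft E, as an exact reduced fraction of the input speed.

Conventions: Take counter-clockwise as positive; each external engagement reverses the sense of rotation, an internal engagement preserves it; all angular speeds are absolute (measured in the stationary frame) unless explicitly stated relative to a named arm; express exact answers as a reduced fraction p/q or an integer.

4-mesh fixed-axis compound train (all bearings frame-fixed)
mesh 1 [69T→27T]: |ω|/ω_in = 1×69/27 = 23/9, sense flips to −
mesh 2 [27T→82T]: |ω|/ω_in = (23/9)×27/82 = 69/82, sense flips to +
mesh 3 [82T→53T]: |ω|/ω_in = (69/82)×82/53 = 69/53, sense flips to −
mesh 4 [29T→53T]: |ω|/ω_in = (69/53)×29/53 = 2001/2809, sense flips to +
signed output speed (× input speed) = 2001/2809

2001/2809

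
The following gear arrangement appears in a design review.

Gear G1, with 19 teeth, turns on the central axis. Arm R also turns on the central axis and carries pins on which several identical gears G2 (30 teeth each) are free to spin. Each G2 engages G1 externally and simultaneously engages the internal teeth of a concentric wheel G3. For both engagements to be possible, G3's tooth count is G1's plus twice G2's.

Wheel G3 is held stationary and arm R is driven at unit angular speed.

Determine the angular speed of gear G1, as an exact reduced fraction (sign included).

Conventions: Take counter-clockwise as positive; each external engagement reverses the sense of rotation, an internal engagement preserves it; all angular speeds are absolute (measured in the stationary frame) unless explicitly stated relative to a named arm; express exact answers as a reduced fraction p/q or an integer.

98/19

planetary set (19T centre, 30T on arm, 79T internal) — Willis relation
ring teeth: 19 + 2·30 = 79
19(ω_sun−ω_arm) = −79(ω_ring−ω_arm),  ω_ring = 0, ω_arm = 1
ω_sun = 1 − (79/19)(0−1) = 98/19
exact speed ratio = 98/19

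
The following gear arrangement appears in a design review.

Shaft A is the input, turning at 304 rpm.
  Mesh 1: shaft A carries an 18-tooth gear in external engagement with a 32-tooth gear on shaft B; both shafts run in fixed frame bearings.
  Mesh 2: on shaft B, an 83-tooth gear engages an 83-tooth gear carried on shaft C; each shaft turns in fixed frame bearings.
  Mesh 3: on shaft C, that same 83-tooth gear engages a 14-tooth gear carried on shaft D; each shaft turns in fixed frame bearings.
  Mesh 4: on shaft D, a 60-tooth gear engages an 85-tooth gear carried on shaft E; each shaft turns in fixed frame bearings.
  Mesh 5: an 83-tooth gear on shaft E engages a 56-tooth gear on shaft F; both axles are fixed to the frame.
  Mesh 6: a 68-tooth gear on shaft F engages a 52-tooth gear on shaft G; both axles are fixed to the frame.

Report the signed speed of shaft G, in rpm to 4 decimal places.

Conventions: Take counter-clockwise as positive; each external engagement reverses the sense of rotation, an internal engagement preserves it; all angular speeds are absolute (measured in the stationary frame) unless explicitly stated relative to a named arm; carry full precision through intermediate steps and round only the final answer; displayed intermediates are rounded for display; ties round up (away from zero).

topology: fixed-axis compound train — 6 meshes, A→G
mesh 1 [18T→32T]: ω = 304.0000×18/32 = 171.0000 rpm, sense flips to −
mesh 2 [83T→83T]: ω = 171.0000×83/83 = 171.0000 rpm, sense flips to +
mesh 3 [83T→14T]: ω = 171.0000×83/14 = 1013.7857 rpm, sense flips to −
mesh 4 [60T→85T]: ω = 1013.7857×60/85 = 715.6134 rpm, sense flips to +
mesh 5 [83T→56T]: ω = 715.6134×83/56 = 1060.6414 rpm, sense flips to −
mesh 6 [68T→52T]: ω = 1060.6414×68/52 = 1386.9925 rpm, sense flips to +
signed output speed = +1386.9925 rpm

+1386.9925 rpm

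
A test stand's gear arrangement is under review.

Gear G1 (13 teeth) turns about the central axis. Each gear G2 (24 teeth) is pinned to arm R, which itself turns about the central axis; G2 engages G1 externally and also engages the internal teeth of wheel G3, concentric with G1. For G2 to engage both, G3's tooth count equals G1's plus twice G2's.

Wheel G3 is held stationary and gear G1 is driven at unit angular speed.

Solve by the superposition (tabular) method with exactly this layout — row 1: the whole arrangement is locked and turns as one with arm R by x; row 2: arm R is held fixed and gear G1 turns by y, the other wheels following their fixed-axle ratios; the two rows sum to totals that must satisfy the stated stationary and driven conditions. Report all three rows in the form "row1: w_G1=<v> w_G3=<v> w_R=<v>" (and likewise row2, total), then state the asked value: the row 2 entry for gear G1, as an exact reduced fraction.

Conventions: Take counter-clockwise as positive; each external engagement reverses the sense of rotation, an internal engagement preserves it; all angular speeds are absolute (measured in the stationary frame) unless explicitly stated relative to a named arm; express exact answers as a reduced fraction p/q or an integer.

planetary set (13T centre, 24T on arm, 61T internal) — Willis relation
superposition row 1 [locked train]: every member turns x
superposition row 2 [arm held]: sun y, ring −(13/61)·y, arm 0
boundary: total ω_ring = x − (13/61)·y = 0 and total ω_sun = x + y = 1  ⇒  y = 61/74, x = 13/74
row 2 ring = −(13/61)·61/74 = -13/74
totals (row 1 + row 2): sun 13/74 + 61/74 = 1, ring 13/74 + (-13/74) = 0, arm 13/74 + 0 = 13/74
asked cell (row2, sun) = 61/74

row1: w_G1=13/74 w_G3=13/74 w_R=13/74
row2: w_G1=61/74 w_G3=-13/74 w_R=0
total: w_G1=1 w_G3=0 w_R=13/74
asked value: 61/74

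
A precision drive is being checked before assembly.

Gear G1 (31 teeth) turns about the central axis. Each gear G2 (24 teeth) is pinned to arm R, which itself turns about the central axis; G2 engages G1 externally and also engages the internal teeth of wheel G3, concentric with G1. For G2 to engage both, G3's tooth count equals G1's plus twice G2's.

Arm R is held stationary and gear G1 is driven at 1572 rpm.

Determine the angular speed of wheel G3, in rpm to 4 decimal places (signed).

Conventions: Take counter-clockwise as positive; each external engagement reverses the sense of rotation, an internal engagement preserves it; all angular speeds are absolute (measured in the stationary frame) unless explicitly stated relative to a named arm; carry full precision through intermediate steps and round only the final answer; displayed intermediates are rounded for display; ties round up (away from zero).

-616.8608 rpm

topology: planetary set — G1 31T / G2 24T / G3 79T, arm = carrier (Willis)
normalise by the input: solve with ω_sun = 1, then scale by 1572 rpm
ring teeth: 31 + 2·24 = 79
31(ω_sun−ω_arm) = −79(ω_ring−ω_arm),  ω_arm = 0, ω_sun = 1
ω_ring = 0 − (31/79)(1−0) = -31/79
scale: ω_ring = -31/79 × 1572 rpm = -616.8608 rpm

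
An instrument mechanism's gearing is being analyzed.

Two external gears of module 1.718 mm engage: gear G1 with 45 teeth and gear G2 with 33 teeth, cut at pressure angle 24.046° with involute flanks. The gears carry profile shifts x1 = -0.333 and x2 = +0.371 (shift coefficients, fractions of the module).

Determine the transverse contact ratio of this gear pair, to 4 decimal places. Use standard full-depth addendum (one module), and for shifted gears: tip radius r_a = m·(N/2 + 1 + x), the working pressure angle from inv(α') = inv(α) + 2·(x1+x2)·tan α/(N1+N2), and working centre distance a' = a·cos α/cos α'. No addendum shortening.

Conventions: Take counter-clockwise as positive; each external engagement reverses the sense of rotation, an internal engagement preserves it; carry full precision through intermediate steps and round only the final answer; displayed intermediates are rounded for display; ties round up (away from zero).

class = single-mesh tooth geometry [involute pair 45T × 33T, m = 1.718]
base radii: r_b1 = 35.300466, r_b2 = 25.887008
tip radii: r_a1 = 39.800906, r_a2 = 30.702378
inv(α') = inv(24.046°) + 2·(-0.333+0.371)·tan α/(45+33) = 0.02694391  ⇒  α' = 24.17039°
a' = a·cos α / cos α' = 67.0020·cos 24.046°/cos 24.17039° = 67.067125
action lengths: √(r_a1²−r_b1²) = 18.384484, √(r_a2²−r_b2²) = 16.507539
base pitch p_b = π·m·cos α = 4.928875
CR = (18.384484 + 16.507539 − 67.067125·sin 24.17039°)/4.928875 = 1.507703
contact ratio ≈ 1.5077

1.5077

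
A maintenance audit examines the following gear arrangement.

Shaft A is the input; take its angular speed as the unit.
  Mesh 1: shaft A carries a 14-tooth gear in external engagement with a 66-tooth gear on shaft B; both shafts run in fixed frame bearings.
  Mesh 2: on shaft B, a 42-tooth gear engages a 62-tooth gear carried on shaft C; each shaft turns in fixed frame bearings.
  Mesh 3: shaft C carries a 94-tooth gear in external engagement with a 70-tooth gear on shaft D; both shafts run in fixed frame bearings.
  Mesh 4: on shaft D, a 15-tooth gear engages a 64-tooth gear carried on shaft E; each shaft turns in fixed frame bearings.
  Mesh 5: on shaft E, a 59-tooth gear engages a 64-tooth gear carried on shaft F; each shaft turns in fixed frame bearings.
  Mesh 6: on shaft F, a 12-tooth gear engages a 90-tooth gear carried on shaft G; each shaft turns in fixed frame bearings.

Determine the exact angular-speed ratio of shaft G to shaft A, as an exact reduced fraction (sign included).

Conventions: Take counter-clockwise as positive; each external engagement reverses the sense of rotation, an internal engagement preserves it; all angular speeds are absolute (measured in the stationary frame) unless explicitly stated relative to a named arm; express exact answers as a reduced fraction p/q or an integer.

19411/3491840

class = fixed-axis compound train [6 meshes; 6 ratios multiply, 6 sense flips]
mesh 1 [14T→66T]: running ratio 7/33, sense −
mesh 2 [42T→62T]: running ratio 49/341, sense +
mesh 3 [94T→70T]: running ratio 329/1705, sense −
mesh 4 [15T→64T]: running ratio 987/21824, sense +
mesh 5 [59T→64T]: running ratio 58233/1396736, sense −
mesh 6 [12T→90T]: running ratio 19411/3491840, sense +
ω_out/ω_in = 19411/3491840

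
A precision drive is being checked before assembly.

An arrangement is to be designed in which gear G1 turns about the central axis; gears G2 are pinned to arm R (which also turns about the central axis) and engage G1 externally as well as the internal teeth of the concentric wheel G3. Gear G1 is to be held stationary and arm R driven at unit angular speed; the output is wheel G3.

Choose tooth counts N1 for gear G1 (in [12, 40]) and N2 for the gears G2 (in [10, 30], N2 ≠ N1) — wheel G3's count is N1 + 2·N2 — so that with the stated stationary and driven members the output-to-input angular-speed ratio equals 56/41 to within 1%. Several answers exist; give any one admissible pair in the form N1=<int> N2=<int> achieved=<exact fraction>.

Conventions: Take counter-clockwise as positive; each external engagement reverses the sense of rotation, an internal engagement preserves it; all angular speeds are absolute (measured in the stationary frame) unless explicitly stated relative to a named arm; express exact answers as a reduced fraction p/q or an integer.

planetary set to be sized for 56/41 (Willis relation)
Willis with ω_sun = 0: ω_ring/ω_arm = (N1+N3)/N3; set equal to 56/41  ⇒  N3/N1 = 1/(56/41 − 1) = 41/15
N3 = N1 + 2·N2  ⇒  N2/N1 = (N3/N1 − 1)/2 = (41/15 − 1)/2 = 13/15
smallest multiple with N1 ≥ 12 and N2 ≥ 10: k = 1  ⇒  N1 = 1·15 = 15, N2 = 1·13 = 13 (N1 ≤ 40, N2 ≤ 30, N2 ≠ N1 ✓), N3 = 15 + 2·13 = 41
check: (N1+N3)/N3 with N1 = 15, N3 = 41 gives 56/41; |achieved − target| = 0 ≤ 14/1025 ✓

N1=15 N2=13 achieved=56/41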